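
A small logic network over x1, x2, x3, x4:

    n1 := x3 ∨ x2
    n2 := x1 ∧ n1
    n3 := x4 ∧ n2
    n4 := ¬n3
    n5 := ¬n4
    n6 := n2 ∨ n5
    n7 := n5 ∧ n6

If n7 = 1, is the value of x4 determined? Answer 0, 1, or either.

1

n7 = n5 ∧ n6 must be 1, so both n5 = 1 and n6 = 1.
n5 = ¬n4 must be 1, so n4 = 0.
n6 = n2 ∨ n5 must be 1, so at least one of n2, n5 is 1.
Every assignment with n7 = 1 has x4 = 1; there are 3 such assignment(s).
  x1=1, x2=0, x3=1, x4=1
  x1=1, x2=1, x3=0, x4=1
  x1=1, x2=1, x3=1, x4=1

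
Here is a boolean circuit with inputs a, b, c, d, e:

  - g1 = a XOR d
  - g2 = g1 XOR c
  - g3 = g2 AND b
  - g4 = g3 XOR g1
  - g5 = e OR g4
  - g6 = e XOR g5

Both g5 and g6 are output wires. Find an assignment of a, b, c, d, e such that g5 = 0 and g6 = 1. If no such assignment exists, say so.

Across all 32 input combinations, none give both g5 = 0 and g6 = 1.

no solution exists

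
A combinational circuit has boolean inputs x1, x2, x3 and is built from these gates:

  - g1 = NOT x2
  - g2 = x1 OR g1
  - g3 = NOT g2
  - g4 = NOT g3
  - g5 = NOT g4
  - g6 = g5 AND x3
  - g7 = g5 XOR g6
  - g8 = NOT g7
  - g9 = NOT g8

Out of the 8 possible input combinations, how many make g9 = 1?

g9 = NOT g8 must be 1, so g8 = 0.
g8 = NOT g7 must be 0, so g7 = 1.
Satisfying assignments:
  x1=0, x2=1, x3=0

1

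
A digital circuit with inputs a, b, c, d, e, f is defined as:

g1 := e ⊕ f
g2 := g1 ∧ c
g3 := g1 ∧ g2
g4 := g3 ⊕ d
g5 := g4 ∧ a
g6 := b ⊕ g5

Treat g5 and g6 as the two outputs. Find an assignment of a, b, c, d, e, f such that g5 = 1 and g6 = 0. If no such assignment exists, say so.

a=1, b=1, c=1, d=0, e=0, f=1

Check with a=1, b=1, c=1, d=0, e=0, f=1:
g1 = e ⊕ f = 0 ⊕ 1 = 1
g2 = g1 ∧ c = 1 ∧ 1 = 1
g3 = g1 ∧ g2 = 1 ∧ 1 = 1
g4 = g3 ⊕ d = 1 ⊕ 0 = 1
g5 = g4 ∧ a = 1 ∧ 1 = 1
g6 = b ⊕ g5 = 1 ⊕ 1 = 0
So g5 = 1 and g6 = 0.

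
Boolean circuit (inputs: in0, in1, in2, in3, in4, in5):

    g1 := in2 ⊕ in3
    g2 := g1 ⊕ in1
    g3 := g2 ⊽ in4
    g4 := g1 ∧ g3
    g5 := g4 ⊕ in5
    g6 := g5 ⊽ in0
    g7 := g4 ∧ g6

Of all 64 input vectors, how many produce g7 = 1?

g7 = g4 ∧ g6 must be 1, so both g4 = 1 and g6 = 1.
g4 = g1 ∧ g3 must be 1, so both g1 = 1 and g3 = 1.
g6 = g5 ⊽ in0 must be 1, so both g5 = 0 and in0 = 0.
Satisfying assignments:
  in0=0, in1=1, in2=0, in3=1, in4=0, in5=1
  in0=0, in1=1, in2=1, in3=0, in4=0, in5=1

2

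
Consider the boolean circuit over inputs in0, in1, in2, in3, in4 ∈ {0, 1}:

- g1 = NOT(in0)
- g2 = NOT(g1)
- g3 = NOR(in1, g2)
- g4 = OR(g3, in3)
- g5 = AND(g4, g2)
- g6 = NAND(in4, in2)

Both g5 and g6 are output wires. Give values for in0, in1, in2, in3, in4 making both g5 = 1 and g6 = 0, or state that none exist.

in0=1, in1=0, in2=1, in3=1, in4=1

Check with in0=1, in1=0, in2=1, in3=1, in4=1:
g1 = NOT(in0) = NOT 1 = 0
g2 = NOT(g1) = NOT 0 = 1
g3 = NOR(in1, g2) = NOR(0, 1) = 0
g4 = OR(g3, in3) = OR(0, 1) = 1
g5 = AND(g4, g2) = AND(1, 1) = 1
g6 = NAND(in4, in2) = NAND(1, 1) = 0
So g5 = 1 and g6 = 0.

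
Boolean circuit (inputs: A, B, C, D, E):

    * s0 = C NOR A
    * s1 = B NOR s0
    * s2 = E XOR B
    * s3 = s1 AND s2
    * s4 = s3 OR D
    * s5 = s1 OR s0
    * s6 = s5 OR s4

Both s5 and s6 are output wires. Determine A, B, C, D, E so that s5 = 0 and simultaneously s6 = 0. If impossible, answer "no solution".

Check with A=1, B=1, C=1, D=0, E=1:
s0 = C NOR A = 1 NOR 1 = 0
s1 = B NOR s0 = 1 NOR 0 = 0
s2 = E XOR B = 1 XOR 1 = 0
s3 = s1 AND s2 = 0 AND 0 = 0
s4 = s3 OR D = 0 OR 0 = 0
s5 = s1 OR s0 = 0 OR 0 = 0
s6 = s5 OR s4 = 0 OR 0 = 0
So s5 = 0 and s6 = 0.

A=1, B=1, C=1, D=0, E=1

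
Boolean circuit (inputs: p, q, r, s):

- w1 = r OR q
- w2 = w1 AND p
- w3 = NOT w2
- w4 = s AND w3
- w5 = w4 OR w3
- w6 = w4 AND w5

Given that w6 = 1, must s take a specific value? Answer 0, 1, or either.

1

w6 = w4 AND w5 must be 1, so both w4 = 1 and w5 = 1.
w4 = s AND w3 must be 1, so both s = 1 and w3 = 1.
w5 = w4 OR w3 must be 1, so at least one of w4, w3 is 1.
Every assignment with w6 = 1 has s = 1; there are 5 such assignment(s).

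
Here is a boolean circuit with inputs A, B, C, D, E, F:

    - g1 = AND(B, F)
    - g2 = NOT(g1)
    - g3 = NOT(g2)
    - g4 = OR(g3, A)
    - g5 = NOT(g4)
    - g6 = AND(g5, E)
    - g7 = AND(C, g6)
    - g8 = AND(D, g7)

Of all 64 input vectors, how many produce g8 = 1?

g8 = AND(D, g7) must be 1, so both D = 1 and g7 = 1.
Enumerating the 64 input combinations, 3 give g8 = 1 and 61 give g8 = 0.

3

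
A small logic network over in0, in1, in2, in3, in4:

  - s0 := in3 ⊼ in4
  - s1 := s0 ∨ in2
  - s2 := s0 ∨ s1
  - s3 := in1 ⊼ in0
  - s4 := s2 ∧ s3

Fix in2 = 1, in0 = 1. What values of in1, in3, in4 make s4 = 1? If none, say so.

in1=0 in3=0 in4=0

s4 = s2 ∧ s3 must be 1, so both s2 = 1 and s3 = 1.
Check with in2 = 1, in0 = 1 and in1=0, in3=0, in4=0:
s0 = in3 ⊼ in4 = 0 ⊼ 0 = 1
s1 = s0 ∨ in2 = 1 ∨ 1 = 1
s2 = s0 ∨ s1 = 1 ∨ 1 = 1
s3 = in1 ⊼ in0 = 0 ⊼ 1 = 1
s4 = s2 ∧ s3 = 1 ∧ 1 = 1
So s4 = 1.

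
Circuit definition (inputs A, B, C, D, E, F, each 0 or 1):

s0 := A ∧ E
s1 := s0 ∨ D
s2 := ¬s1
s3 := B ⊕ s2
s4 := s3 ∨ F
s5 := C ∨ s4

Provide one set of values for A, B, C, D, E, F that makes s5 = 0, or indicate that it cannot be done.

s5 = C ∨ s4 must be 0, so both C = 0 and s4 = 0.
s4 = s3 ∨ F must be 0, so both s3 = 0 and F = 0.
Check with A=1, B=0, C=0, D=1, E=0, F=0:
s0 = A ∧ E = 1 ∧ 0 = 0
s1 = s0 ∨ D = 0 ∨ 1 = 1
s2 = ¬s1 = ¬1 = 0
s3 = B ⊕ s2 = 0 ⊕ 0 = 0
s4 = s3 ∨ F = 0 ∨ 0 = 0
s5 = C ∨ s4 = 0 ∨ 0 = 0
So s5 = 0 as required.

A=1, B=0, C=0, D=1, E=0, F=0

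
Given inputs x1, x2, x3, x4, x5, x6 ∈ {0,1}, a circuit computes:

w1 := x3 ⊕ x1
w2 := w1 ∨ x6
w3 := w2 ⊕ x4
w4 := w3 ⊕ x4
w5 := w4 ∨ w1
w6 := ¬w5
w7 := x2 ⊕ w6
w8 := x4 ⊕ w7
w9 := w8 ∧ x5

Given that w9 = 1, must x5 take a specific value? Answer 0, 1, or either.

1

w9 = w8 ∧ x5 must be 1, so both w8 = 1 and x5 = 1.
w8 = x4 ⊕ w7 must be 1, so x4 and w7 differ.
Every assignment with w9 = 1 has x5 = 1; there are 16 such assignment(s).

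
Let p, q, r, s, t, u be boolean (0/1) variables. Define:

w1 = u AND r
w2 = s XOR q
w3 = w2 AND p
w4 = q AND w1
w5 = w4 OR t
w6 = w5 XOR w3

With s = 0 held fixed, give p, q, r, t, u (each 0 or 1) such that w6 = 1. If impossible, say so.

Check with s = 0 and p=0, q=0, r=1, t=1, u=1:
w1 = u AND r = 1 AND 1 = 1
w2 = s XOR q = 0 XOR 0 = 0
w3 = w2 AND p = 0 AND 0 = 0
w4 = q AND w1 = 0 AND 1 = 0
w5 = w4 OR t = 0 OR 1 = 1
w6 = w5 XOR w3 = 1 XOR 0 = 1
So w6 = 1.

p=0, q=0, r=1, t=1, u=1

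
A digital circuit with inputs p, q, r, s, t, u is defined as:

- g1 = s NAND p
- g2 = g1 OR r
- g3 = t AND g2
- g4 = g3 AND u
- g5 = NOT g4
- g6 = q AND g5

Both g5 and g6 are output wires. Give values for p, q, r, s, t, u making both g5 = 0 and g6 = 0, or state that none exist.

Check with p=0, q=1, r=0, s=0, t=1, u=1:
g1 = s NAND p = 0 NAND 0 = 1
g2 = g1 OR r = 1 OR 0 = 1
g3 = t AND g2 = 1 AND 1 = 1
g4 = g3 AND u = 1 AND 1 = 1
g5 = NOT g4 = NOT 1 = 0
g6 = q AND g5 = 1 AND 0 = 0
So g5 = 0 and g6 = 0.

p=0, q=1, r=0, s=0, t=1, u=1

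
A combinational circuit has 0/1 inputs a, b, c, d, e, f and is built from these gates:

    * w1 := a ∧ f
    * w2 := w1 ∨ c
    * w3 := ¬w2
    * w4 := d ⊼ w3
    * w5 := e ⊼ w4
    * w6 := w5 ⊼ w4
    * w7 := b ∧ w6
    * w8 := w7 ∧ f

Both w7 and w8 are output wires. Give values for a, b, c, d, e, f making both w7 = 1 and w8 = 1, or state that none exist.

Check with a=1, b=1, c=0, d=0, e=1, f=1:
w1 = a ∧ f = 1 ∧ 1 = 1
w2 = w1 ∨ c = 1 ∨ 0 = 1
w3 = ¬w2 = ¬1 = 0
w4 = d ⊼ w3 = 0 ⊼ 0 = 1
w5 = e ⊼ w4 = 1 ⊼ 1 = 0
w6 = w5 ⊼ w4 = 0 ⊼ 1 = 1
w7 = b ∧ w6 = 1 ∧ 1 = 1
w8 = w7 ∧ f = 1 ∧ 1 = 1
So w7 = 1 and w8 = 1.

a=1, b=1, c=0, d=0, e=1, f=1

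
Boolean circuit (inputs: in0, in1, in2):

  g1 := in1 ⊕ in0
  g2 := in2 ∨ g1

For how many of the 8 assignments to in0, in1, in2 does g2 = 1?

g2 = in2 ∨ g1 must be 1, so at least one of in2, g1 is 1.
Satisfying assignments:
  in0=0, in1=0, in2=1
  in0=0, in1=1, in2=0
  in0=0, in1=1, in2=1
  in0=1, in1=0, in2=0
  in0=1, in1=0, in2=1
  in0=1, in1=1, in2=1

6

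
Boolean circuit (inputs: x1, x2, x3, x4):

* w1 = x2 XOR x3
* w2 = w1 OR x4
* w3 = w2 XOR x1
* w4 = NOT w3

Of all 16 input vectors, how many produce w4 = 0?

w4 = NOT w3 must be 0, so w3 = 1.
w3 = w2 XOR x1 must be 1, so w2 and x1 differ.
Enumerating the 16 input combinations, 8 give w4 = 0 and 8 give w4 = 1.

8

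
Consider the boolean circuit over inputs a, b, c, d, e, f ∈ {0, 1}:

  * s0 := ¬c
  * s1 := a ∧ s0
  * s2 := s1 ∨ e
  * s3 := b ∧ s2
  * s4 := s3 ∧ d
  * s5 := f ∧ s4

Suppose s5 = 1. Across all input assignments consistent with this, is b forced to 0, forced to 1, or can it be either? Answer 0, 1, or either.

1

s5 = f ∧ s4 must be 1, so both f = 1 and s4 = 1.
s4 = s3 ∧ d must be 1, so both s3 = 1 and d = 1.
Every assignment with s5 = 1 has b = 1; there are 5 such assignment(s).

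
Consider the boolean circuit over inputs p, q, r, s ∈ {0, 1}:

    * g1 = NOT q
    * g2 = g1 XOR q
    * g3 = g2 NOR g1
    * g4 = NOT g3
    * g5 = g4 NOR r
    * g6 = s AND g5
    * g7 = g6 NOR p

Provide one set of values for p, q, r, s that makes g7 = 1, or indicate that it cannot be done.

p=0, q=0, r=1, s=1

Check with p=0, q=0, r=1, s=1:
g1 = NOT q = NOT 0 = 1
g2 = g1 XOR q = 1 XOR 0 = 1
g3 = g2 NOR g1 = 1 NOR 1 = 0
g4 = NOT g3 = NOT 0 = 1
g5 = g4 NOR r = 1 NOR 1 = 0
g6 = s AND g5 = 1 AND 0 = 0
g7 = g6 NOR p = 0 NOR 0 = 1
So g7 = 1 as required.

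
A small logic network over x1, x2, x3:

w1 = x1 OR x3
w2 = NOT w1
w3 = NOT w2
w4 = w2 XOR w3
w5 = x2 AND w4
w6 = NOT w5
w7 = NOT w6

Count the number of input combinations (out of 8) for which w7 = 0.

4

w7 = NOT w6 must be 0, so w6 = 1.
Enumerating the 8 input combinations, 4 give w7 = 0 and 4 give w7 = 1.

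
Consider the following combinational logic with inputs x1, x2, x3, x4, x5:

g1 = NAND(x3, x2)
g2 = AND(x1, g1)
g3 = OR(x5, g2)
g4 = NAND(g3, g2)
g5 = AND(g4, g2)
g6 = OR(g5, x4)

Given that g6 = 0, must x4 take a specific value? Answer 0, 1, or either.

0

g6 = OR(g5, x4) must be 0, so both g5 = 0 and x4 = 0.
Every assignment with g6 = 0 has x4 = 0; there are 16 such assignment(s).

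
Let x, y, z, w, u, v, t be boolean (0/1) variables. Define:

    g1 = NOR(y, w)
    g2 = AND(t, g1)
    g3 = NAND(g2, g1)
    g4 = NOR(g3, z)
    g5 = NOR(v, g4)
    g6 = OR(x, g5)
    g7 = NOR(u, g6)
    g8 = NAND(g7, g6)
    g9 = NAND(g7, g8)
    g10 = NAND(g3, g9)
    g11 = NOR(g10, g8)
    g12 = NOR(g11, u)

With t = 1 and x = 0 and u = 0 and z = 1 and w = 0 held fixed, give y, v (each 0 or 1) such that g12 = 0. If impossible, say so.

no solution exists

With t = 1 and x = 0 and u = 0 and z = 1 and w = 0 fixed, none of the 4 settings of y, v give g12 = 0.
For example, with y=0, v=0:
g1 = NOR(y, w) = NOR(0, 0) = 1
g2 = AND(t, g1) = AND(1, 1) = 1
g3 = NAND(g2, g1) = NAND(1, 1) = 0
g4 = NOR(g3, z) = NOR(0, 1) = 0
g5 = NOR(v, g4) = NOR(0, 0) = 1
g6 = OR(x, g5) = OR(0, 1) = 1
g7 = NOR(u, g6) = NOR(0, 1) = 0
g8 = NAND(g7, g6) = NAND(0, 1) = 1
g9 = NAND(g7, g8) = NAND(0, 1) = 1
g10 = NAND(g3, g9) = NAND(0, 1) = 1
g11 = NOR(g10, g8) = NOR(1, 1) = 0
g12 = NOR(g11, u) = NOR(0, 0) = 1
giving g12 = 1 ≠ 0.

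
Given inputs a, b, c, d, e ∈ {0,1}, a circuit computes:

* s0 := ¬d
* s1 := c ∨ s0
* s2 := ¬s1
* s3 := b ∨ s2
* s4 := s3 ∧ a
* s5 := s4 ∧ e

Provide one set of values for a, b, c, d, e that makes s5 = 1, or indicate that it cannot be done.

a=1, b=1, c=0, d=1, e=1

s5 = s4 ∧ e must be 1, so both s4 = 1 and e = 1.
s4 = s3 ∧ a must be 1, so both s3 = 1 and a = 1.
s3 = b ∨ s2 must be 1, so at least one of b, s2 is 1.
Check with a=1, b=1, c=0, d=1, e=1:
s0 = ¬d = ¬1 = 0
s1 = c ∨ s0 = 0 ∨ 0 = 0
s2 = ¬s1 = ¬0 = 1
s3 = b ∨ s2 = 1 ∨ 1 = 1
s4 = s3 ∧ a = 1 ∧ 1 = 1
s5 = s4 ∧ e = 1 ∧ 1 = 1
So s5 = 1 as required.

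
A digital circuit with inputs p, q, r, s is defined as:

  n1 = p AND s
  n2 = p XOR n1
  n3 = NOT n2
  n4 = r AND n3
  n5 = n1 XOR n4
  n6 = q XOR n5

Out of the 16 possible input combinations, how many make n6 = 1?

8

n6 = q XOR n5 must be 1, so q and n5 differ.
Enumerating the 16 input combinations, 8 give n6 = 1 and 8 give n6 = 0.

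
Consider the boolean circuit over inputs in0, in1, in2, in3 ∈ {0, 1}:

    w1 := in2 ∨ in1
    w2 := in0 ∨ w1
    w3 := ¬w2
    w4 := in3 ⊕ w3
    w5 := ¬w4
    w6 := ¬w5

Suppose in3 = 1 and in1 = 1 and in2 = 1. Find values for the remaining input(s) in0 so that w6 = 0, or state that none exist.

With in3 = 1 and in1 = 1 and in2 = 1 fixed, none of the 2 settings of in0 give w6 = 0.
For example, with in0=1:
w1 = in2 ∨ in1 = 1 ∨ 1 = 1
w2 = in0 ∨ w1 = 1 ∨ 1 = 1
w3 = ¬w2 = ¬1 = 0
w4 = in3 ⊕ w3 = 1 ⊕ 0 = 1
w5 = ¬w4 = ¬1 = 0
w6 = ¬w5 = ¬0 = 1
giving w6 = 1 ≠ 0.

no solution exists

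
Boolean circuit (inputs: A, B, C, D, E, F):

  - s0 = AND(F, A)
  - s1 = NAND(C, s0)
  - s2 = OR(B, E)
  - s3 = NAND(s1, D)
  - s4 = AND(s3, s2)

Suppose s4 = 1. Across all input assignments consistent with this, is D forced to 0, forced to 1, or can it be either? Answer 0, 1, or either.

either

Both values of D occur among assignments with s4 = 1:
  D=0: A=0, B=0, C=0, D=0, E=1, F=0
  D=1: A=1, B=0, C=1, D=1, E=1, F=1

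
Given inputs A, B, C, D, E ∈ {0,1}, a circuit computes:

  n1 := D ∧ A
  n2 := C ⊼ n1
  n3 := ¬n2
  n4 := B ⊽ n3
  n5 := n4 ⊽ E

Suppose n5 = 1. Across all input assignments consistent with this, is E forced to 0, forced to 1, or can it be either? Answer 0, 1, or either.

n5 = n4 ⊽ E must be 1, so both n4 = 0 and E = 0.
Every assignment with n5 = 1 has E = 0; there are 9 such assignment(s).

0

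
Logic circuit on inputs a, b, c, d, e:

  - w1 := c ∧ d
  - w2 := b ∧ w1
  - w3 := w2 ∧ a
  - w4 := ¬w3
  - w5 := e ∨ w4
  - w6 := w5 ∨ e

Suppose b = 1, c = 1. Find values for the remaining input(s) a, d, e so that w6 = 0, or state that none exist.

a=1, d=1, e=0

w6 = w5 ∨ e must be 0, so both w5 = 0 and e = 0.
Check with b = 1, c = 1 and a=1, d=1, e=0:
w1 = c ∧ d = 1 ∧ 1 = 1
w2 = b ∧ w1 = 1 ∧ 1 = 1
w3 = w2 ∧ a = 1 ∧ 1 = 1
w4 = ¬w3 = ¬1 = 0
w5 = e ∨ w4 = 0 ∨ 0 = 0
w6 = w5 ∨ e = 0 ∨ 0 = 0
So w6 = 0.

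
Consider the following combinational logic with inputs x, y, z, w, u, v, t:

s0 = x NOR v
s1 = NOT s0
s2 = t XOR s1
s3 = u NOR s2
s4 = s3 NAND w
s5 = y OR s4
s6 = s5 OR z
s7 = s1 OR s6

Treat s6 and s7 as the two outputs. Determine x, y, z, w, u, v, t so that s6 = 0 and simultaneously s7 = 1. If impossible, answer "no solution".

x=0, y=0, z=0, w=1, u=0, v=1, t=1

Check with x=0, y=0, z=0, w=1, u=0, v=1, t=1:
s0 = x NOR v = 0 NOR 1 = 0
s1 = NOT s0 = NOT 0 = 1
s2 = t XOR s1 = 1 XOR 1 = 0
s3 = u NOR s2 = 0 NOR 0 = 1
s4 = s3 NAND w = 1 NAND 1 = 0
s5 = y OR s4 = 0 OR 0 = 0
s6 = s5 OR z = 0 OR 0 = 0
s7 = s1 OR s6 = 1 OR 0 = 1
So s6 = 0 and s7 = 1.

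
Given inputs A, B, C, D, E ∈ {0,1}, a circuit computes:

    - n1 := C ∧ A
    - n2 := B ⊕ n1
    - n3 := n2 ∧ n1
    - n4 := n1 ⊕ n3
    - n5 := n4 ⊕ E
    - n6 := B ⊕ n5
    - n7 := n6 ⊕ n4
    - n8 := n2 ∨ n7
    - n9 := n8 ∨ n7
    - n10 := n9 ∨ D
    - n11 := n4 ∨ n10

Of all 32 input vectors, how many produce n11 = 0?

3

n11 = n4 ∨ n10 must be 0, so both n4 = 0 and n10 = 0.
Satisfying assignments:
  A=0, B=0, C=0, D=0, E=0
  A=0, B=0, C=1, D=0, E=0
  A=1, B=0, C=0, D=0, E=0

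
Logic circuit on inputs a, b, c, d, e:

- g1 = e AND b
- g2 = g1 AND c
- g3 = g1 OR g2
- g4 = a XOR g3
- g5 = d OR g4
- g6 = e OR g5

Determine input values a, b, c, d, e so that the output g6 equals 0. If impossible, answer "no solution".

a=0, b=0, c=0, d=0, e=0

g6 = e OR g5 must be 0, so both e = 0 and g5 = 0.
g5 = d OR g4 must be 0, so both d = 0 and g4 = 0.
Check with a=0, b=0, c=0, d=0, e=0:
g1 = e AND b = 0 AND 0 = 0
g2 = g1 AND c = 0 AND 0 = 0
g3 = g1 OR g2 = 0 OR 0 = 0
g4 = a XOR g3 = 0 XOR 0 = 0
g5 = d OR g4 = 0 OR 0 = 0
g6 = e OR g5 = 0 OR 0 = 0
So g6 = 0 as required.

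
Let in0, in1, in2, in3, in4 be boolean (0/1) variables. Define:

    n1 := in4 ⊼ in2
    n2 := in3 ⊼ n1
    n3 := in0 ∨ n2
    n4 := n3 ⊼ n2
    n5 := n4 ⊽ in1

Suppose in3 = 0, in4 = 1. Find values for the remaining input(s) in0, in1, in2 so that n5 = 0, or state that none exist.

in0=0, in1=1, in2=0

n5 = n4 ⊽ in1 must be 0, so at least one of n4, in1 is 1.
Check with in3 = 0, in4 = 1 and in0=0, in1=1, in2=0:
n1 = in4 ⊼ in2 = 1 ⊼ 0 = 1
n2 = in3 ⊼ n1 = 0 ⊼ 1 = 1
n3 = in0 ∨ n2 = 0 ∨ 1 = 1
n4 = n3 ⊼ n2 = 1 ⊼ 1 = 0
n5 = n4 ⊽ in1 = 0 ⊽ 1 = 0
So n5 = 0.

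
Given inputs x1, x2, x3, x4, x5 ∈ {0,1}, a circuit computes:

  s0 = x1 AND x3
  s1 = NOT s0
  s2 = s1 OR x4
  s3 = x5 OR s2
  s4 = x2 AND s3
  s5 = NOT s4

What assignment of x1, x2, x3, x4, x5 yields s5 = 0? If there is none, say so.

x1=1, x2=1, x3=1, x4=1, x5=0

Check with x1=1, x2=1, x3=1, x4=1, x5=0:
s0 = x1 AND x3 = 1 AND 1 = 1
s1 = NOT s0 = NOT 1 = 0
s2 = s1 OR x4 = 0 OR 1 = 1
s3 = x5 OR s2 = 0 OR 1 = 1
s4 = x2 AND s3 = 1 AND 1 = 1
s5 = NOT s4 = NOT 1 = 0
So s5 = 0 as required.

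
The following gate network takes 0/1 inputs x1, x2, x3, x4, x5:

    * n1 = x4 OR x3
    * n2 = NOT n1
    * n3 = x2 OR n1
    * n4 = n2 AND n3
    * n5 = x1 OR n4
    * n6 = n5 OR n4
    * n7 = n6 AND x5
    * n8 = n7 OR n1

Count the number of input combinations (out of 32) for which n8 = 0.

n8 = n7 OR n1 must be 0, so both n7 = 0 and n1 = 0.
n7 = n6 AND x5 must be 0, so at least one of n6, x5 is 0.
Satisfying assignments:
  x1=0, x2=0, x3=0, x4=0, x5=0
  x1=0, x2=0, x3=0, x4=0, x5=1
  x1=0, x2=1, x3=0, x4=0, x5=0
  x1=1, x2=0, x3=0, x4=0, x5=0
  x1=1, x2=1, x3=0, x4=0, x5=0

5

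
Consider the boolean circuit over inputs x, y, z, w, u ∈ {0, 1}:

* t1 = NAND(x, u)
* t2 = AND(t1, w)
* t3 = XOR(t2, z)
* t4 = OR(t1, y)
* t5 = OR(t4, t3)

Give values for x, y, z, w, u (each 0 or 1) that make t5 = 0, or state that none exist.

x=1 y=0 z=0 w=0 u=1

Check with x=1 y=0 z=0 w=0 u=1:
t1 = NAND(x, u) = NAND(1, 1) = 0
t2 = AND(t1, w) = AND(0, 0) = 0
t3 = XOR(t2, z) = XOR(0, 0) = 0
t4 = OR(t1, y) = OR(0, 0) = 0
t5 = OR(t4, t3) = OR(0, 0) = 0
So t5 = 0 as required.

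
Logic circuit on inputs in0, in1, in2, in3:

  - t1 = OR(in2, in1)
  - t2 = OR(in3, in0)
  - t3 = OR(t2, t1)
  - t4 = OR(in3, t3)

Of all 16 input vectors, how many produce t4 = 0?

t4 = OR(in3, t3) must be 0, so both in3 = 0 and t3 = 0.
Satisfying assignments:
  in0=0, in1=0, in2=0, in3=0

1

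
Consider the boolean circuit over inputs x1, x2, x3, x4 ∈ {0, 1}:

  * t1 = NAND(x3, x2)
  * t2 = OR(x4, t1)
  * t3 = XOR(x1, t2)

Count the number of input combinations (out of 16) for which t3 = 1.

8

t3 = XOR(x1, t2) must be 1, so x1 and t2 differ.
Enumerating the 16 input combinations, 8 give t3 = 1 and 8 give t3 = 0.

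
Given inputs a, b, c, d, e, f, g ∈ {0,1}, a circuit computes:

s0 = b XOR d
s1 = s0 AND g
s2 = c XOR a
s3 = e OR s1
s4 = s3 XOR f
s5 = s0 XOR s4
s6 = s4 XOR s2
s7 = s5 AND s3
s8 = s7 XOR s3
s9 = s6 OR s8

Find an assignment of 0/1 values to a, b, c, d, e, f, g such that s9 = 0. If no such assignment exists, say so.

a=1 b=1 c=0 d=0 e=0 f=1 g=0

s9 = s6 OR s8 must be 0, so both s6 = 0 and s8 = 0.
s6 = s4 XOR s2 must be 0, so s4 and s2 are equal.
s8 = s7 XOR s3 must be 0, so s7 and s3 are equal.
Check with a=1 b=1 c=0 d=0 e=0 f=1 g=0:
s0 = b XOR d = 1 XOR 0 = 1
s1 = s0 AND g = 1 AND 0 = 0
s2 = c XOR a = 0 XOR 1 = 1
s3 = e OR s1 = 0 OR 0 = 0
s4 = s3 XOR f = 0 XOR 1 = 1
s5 = s0 XOR s4 = 1 XOR 1 = 0
s6 = s4 XOR s2 = 1 XOR 1 = 0
s7 = s5 AND s3 = 0 AND 0 = 0
s8 = s7 XOR s3 = 0 XOR 0 = 0
s9 = s6 OR s8 = 0 OR 0 = 0
So s9 = 0 as required.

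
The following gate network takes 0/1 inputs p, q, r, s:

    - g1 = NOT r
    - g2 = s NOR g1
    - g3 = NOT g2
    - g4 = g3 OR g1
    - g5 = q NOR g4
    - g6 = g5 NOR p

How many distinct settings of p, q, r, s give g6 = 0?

9

g6 = g5 NOR p must be 0, so at least one of g5, p is 1.
Enumerating the 16 input combinations, 9 give g6 = 0 and 7 give g6 = 1.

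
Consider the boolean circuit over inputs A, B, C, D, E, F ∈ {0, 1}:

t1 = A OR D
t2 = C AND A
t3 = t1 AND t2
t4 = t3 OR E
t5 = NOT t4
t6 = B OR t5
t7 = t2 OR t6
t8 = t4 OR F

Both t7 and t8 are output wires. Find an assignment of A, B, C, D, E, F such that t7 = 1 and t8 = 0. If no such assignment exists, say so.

A=0 B=0 C=0 D=1 E=0 F=0

Check with A=0 B=0 C=0 D=1 E=0 F=0:
t1 = A OR D = 0 OR 1 = 1
t2 = C AND A = 0 AND 0 = 0
t3 = t1 AND t2 = 1 AND 0 = 0
t4 = t3 OR E = 0 OR 0 = 0
t5 = NOT t4 = NOT 0 = 1
t6 = B OR t5 = 0 OR 1 = 1
t7 = t2 OR t6 = 0 OR 1 = 1
t8 = t4 OR F = 0 OR 0 = 0
So t7 = 1 and t8 = 0.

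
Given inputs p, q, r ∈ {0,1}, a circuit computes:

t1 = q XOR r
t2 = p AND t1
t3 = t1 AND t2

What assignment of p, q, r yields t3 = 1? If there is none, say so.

t3 = t1 AND t2 must be 1, so both t1 = 1 and t2 = 1.
Check with p=1 q=0 r=1:
t1 = q XOR r = 0 XOR 1 = 1
t2 = p AND t1 = 1 AND 1 = 1
t3 = t1 AND t2 = 1 AND 1 = 1
So t3 = 1 as required.

p=1 q=0 r=1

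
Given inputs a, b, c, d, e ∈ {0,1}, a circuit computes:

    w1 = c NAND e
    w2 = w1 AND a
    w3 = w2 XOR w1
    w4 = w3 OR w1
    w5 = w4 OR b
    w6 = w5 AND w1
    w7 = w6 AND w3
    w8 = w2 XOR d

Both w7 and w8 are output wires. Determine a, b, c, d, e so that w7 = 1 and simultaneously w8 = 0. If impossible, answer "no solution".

a=0 b=1 c=1 d=0 e=0

Check with a=0 b=1 c=1 d=0 e=0:
w1 = c NAND e = 1 NAND 0 = 1
w2 = w1 AND a = 1 AND 0 = 0
w3 = w2 XOR w1 = 0 XOR 1 = 1
w4 = w3 OR w1 = 1 OR 1 = 1
w5 = w4 OR b = 1 OR 1 = 1
w6 = w5 AND w1 = 1 AND 1 = 1
w7 = w6 AND w3 = 1 AND 1 = 1
w8 = w2 XOR d = 0 XOR 0 = 0
So w7 = 1 and w8 = 0.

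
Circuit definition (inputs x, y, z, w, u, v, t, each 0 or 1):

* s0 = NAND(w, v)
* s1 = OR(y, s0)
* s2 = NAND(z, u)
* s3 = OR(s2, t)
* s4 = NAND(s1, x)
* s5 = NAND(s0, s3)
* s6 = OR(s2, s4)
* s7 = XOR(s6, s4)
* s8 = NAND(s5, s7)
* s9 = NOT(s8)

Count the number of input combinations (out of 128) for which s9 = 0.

s9 = NOT(s8) must be 0, so s8 = 1.
Enumerating the 128 input combinations, 122 give s9 = 0 and 6 give s9 = 1.

122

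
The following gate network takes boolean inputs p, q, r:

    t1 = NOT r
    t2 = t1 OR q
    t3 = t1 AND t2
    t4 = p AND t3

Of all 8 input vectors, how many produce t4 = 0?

6

t4 = p AND t3 must be 0, so at least one of p, t3 is 0.
Enumerating the 8 input combinations, 6 give t4 = 0 and 2 give t4 = 1.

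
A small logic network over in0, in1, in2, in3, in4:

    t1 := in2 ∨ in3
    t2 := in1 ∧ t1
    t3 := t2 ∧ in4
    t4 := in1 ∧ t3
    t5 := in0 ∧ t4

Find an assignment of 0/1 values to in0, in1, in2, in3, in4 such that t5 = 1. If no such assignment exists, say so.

in0=1 in1=1 in2=1 in3=0 in4=1

t5 = in0 ∧ t4 must be 1, so both in0 = 1 and t4 = 1.
t4 = in1 ∧ t3 must be 1, so both in1 = 1 and t3 = 1.
t3 = t2 ∧ in4 must be 1, so both t2 = 1 and in4 = 1.
Check with in0=1 in1=1 in2=1 in3=0 in4=1:
t1 = in2 ∨ in3 = 1 ∨ 0 = 1
t2 = in1 ∧ t1 = 1 ∧ 1 = 1
t3 = t2 ∧ in4 = 1 ∧ 1 = 1
t4 = in1 ∧ t3 = 1 ∧ 1 = 1
t5 = in0 ∧ t4 = 1 ∧ 1 = 1
So t5 = 1 as required.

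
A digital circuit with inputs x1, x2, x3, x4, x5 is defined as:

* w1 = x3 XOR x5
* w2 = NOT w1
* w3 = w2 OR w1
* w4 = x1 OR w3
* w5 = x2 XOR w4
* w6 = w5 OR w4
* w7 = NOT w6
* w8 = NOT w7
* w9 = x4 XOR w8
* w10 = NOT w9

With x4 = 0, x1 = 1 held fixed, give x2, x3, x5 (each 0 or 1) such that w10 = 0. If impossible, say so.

w10 = NOT w9 must be 0, so w9 = 1.
Check with x4 = 0, x1 = 1 and x2=0, x3=0, x5=1:
w1 = x3 XOR x5 = 0 XOR 1 = 1
w2 = NOT w1 = NOT 1 = 0
w3 = w2 OR w1 = 0 OR 1 = 1
w4 = x1 OR w3 = 1 OR 1 = 1
w5 = x2 XOR w4 = 0 XOR 1 = 1
w6 = w5 OR w4 = 1 OR 1 = 1
w7 = NOT w6 = NOT 1 = 0
w8 = NOT w7 = NOT 0 = 1
w9 = x4 XOR w8 = 0 XOR 1 = 1
w10 = NOT w9 = NOT 1 = 0
So w10 = 0.

x2=0 x3=0 x5=1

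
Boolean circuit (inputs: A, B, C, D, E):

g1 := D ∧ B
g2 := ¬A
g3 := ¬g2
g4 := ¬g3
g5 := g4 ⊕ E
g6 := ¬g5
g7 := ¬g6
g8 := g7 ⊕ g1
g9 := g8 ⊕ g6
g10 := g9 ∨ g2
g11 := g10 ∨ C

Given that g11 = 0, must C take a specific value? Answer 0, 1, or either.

0

g11 = g10 ∨ C must be 0, so both g10 = 0 and C = 0.
Every assignment with g11 = 0 has C = 0; there are 2 such assignment(s).
  A=1, B=1, C=0, D=1, E=0
  A=1, B=1, C=0, D=1, E=1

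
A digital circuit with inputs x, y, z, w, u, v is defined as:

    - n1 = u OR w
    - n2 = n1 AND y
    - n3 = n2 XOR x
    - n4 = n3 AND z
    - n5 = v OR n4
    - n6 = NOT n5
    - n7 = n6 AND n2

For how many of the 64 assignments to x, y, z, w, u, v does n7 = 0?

n7 = n6 AND n2 must be 0, so at least one of n6, n2 is 0.
Enumerating the 64 input combinations, 55 give n7 = 0 and 9 give n7 = 1.

55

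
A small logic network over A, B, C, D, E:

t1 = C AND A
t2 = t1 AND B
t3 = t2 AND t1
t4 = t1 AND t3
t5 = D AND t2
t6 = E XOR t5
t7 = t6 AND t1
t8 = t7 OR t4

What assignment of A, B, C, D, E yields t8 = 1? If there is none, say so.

Check with A=1, B=1, C=1, D=1, E=0:
t1 = C AND A = 1 AND 1 = 1
t2 = t1 AND B = 1 AND 1 = 1
t3 = t2 AND t1 = 1 AND 1 = 1
t4 = t1 AND t3 = 1 AND 1 = 1
t5 = D AND t2 = 1 AND 1 = 1
t6 = E XOR t5 = 0 XOR 1 = 1
t7 = t6 AND t1 = 1 AND 1 = 1
t8 = t7 OR t4 = 1 OR 1 = 1
So t8 = 1 as required.

A=1, B=1, C=1, D=1, E=0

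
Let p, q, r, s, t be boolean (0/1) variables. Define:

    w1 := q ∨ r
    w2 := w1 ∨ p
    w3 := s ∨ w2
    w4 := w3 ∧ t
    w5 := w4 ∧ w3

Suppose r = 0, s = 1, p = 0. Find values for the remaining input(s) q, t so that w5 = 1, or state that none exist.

Check with r = 0, s = 1, p = 0 and q=1, t=1:
w1 = q ∨ r = 1 ∨ 0 = 1
w2 = w1 ∨ p = 1 ∨ 0 = 1
w3 = s ∨ w2 = 1 ∨ 1 = 1
w4 = w3 ∧ t = 1 ∧ 1 = 1
w5 = w4 ∧ w3 = 1 ∧ 1 = 1
So w5 = 1.

q=1 t=1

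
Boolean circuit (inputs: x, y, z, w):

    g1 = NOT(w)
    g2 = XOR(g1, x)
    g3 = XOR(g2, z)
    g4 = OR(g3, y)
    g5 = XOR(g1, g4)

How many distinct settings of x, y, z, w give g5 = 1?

8

g5 = XOR(g1, g4) must be 1, so g1 and g4 differ.
Enumerating the 16 input combinations, 8 give g5 = 1 and 8 give g5 = 0.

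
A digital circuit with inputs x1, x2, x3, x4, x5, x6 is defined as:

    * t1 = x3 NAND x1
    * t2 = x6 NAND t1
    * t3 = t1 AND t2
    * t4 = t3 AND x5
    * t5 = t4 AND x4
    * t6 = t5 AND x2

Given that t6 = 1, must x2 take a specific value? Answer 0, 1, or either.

1

t6 = t5 AND x2 must be 1, so both t5 = 1 and x2 = 1.
t5 = t4 AND x4 must be 1, so both t4 = 1 and x4 = 1.
t4 = t3 AND x5 must be 1, so both t3 = 1 and x5 = 1.
Every assignment with t6 = 1 has x2 = 1; there are 3 such assignment(s).
  x1=0, x2=1, x3=0, x4=1, x5=1, x6=0
  x1=0, x2=1, x3=1, x4=1, x5=1, x6=0
  x1=1, x2=1, x3=0, x4=1, x5=1, x6=0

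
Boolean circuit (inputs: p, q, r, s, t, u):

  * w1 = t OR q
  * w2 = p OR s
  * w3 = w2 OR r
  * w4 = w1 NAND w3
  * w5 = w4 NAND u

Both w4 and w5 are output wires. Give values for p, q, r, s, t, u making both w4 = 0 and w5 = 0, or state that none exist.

no solution exists

Across all 64 input combinations, none give both w4 = 0 and w5 = 0.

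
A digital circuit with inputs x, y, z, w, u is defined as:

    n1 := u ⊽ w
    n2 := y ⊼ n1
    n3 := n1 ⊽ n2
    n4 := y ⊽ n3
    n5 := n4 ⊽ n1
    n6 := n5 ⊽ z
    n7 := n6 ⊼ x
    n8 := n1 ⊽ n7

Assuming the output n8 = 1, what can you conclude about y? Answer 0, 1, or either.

0

n8 = n1 ⊽ n7 must be 1, so both n1 = 0 and n7 = 0.
Every assignment with n8 = 1 has y = 0; there are 3 such assignment(s).
  x=1, y=0, z=0, w=0, u=1
  x=1, y=0, z=0, w=1, u=0
  x=1, y=0, z=0, w=1, u=1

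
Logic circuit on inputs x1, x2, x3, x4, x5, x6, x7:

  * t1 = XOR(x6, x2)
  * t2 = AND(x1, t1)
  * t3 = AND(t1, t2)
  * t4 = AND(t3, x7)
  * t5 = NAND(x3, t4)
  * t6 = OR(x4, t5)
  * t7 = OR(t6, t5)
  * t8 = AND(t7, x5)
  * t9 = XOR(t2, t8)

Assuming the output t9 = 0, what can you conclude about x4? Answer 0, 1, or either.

Both values of x4 occur among assignments with t9 = 0:
  x4=0: x1=0, x2=0, x3=0, x4=0, x5=0, x6=0, x7=0
  x4=1: x1=0, x2=0, x3=0, x4=1, x5=0, x6=0, x7=0

either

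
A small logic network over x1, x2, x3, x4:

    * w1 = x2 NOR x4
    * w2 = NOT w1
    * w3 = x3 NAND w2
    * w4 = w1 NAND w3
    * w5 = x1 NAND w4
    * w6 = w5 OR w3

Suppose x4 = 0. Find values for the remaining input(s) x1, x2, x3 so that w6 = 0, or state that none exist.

x1=1, x2=1, x3=1

w6 = w5 OR w3 must be 0, so both w5 = 0 and w3 = 0.
Check with x4 = 0 and x1=1, x2=1, x3=1:
w1 = x2 NOR x4 = 1 NOR 0 = 0
w2 = NOT w1 = NOT 0 = 1
w3 = x3 NAND w2 = 1 NAND 1 = 0
w4 = w1 NAND w3 = 0 NAND 0 = 1
w5 = x1 NAND w4 = 1 NAND 1 = 0
w6 = w5 OR w3 = 0 OR 0 = 0
So w6 = 0.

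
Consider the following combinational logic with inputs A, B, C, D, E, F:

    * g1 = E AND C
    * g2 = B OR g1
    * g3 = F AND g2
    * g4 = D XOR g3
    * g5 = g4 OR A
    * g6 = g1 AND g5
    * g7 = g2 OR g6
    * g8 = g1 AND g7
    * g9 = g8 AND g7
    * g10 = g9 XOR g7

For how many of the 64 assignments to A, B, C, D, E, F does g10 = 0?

40

g10 = g9 XOR g7 must be 0, so g9 and g7 are equal.
Enumerating the 64 input combinations, 40 give g10 = 0 and 24 give g10 = 1.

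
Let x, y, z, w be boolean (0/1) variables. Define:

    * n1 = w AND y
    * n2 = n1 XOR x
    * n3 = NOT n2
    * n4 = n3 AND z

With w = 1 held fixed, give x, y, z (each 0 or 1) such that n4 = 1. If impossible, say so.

x=1 y=1 z=1

Check with w = 1 and x=1, y=1, z=1:
n1 = w AND y = 1 AND 1 = 1
n2 = n1 XOR x = 1 XOR 1 = 0
n3 = NOT n2 = NOT 0 = 1
n4 = n3 AND z = 1 AND 1 = 1
So n4 = 1.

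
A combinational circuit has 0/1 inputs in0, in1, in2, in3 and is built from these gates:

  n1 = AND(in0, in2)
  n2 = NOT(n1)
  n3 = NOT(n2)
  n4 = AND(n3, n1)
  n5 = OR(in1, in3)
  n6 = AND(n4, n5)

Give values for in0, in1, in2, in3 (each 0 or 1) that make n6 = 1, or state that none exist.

in0=1 in1=0 in2=1 in3=1

Check with in0=1 in1=0 in2=1 in3=1:
n1 = AND(in0, in2) = AND(1, 1) = 1
n2 = NOT(n1) = NOT 1 = 0
n3 = NOT(n2) = NOT 0 = 1
n4 = AND(n3, n1) = AND(1, 1) = 1
n5 = OR(in1, in3) = OR(0, 1) = 1
n6 = AND(n4, n5) = AND(1, 1) = 1
So n6 = 1 as required.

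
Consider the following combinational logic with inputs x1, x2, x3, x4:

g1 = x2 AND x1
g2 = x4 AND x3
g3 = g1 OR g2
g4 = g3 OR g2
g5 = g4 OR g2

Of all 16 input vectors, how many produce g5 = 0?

g5 = g4 OR g2 must be 0, so both g4 = 0 and g2 = 0.
g4 = g3 OR g2 must be 0, so both g3 = 0 and g2 = 0.
Enumerating the 16 input combinations, 9 give g5 = 0 and 7 give g5 = 1.

9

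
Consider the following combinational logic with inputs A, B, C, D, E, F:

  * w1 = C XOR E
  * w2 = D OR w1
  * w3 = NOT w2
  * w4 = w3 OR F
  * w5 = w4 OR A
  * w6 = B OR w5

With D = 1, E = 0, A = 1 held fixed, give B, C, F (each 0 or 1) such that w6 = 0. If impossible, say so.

no solution exists

With D = 1, E = 0, A = 1 fixed, none of the 8 settings of B, C, F give w6 = 0.
For example, with B=1, C=1, F=1:
w1 = C XOR E = 1 XOR 0 = 1
w2 = D OR w1 = 1 OR 1 = 1
w3 = NOT w2 = NOT 1 = 0
w4 = w3 OR F = 0 OR 1 = 1
w5 = w4 OR A = 1 OR 1 = 1
w6 = B OR w5 = 1 OR 1 = 1
giving w6 = 1 ≠ 0.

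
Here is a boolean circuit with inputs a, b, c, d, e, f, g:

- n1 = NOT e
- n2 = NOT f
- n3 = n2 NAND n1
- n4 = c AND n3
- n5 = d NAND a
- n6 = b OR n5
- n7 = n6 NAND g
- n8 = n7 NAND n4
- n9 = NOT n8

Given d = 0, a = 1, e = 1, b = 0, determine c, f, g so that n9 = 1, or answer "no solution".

n9 = NOT n8 must be 1, so n8 = 0.
n8 = n7 NAND n4 must be 0, so both n7 = 1 and n4 = 1.
Check with d = 0, a = 1, e = 1, b = 0 and c=1, f=0, g=0:
n1 = NOT e = NOT 1 = 0
n2 = NOT f = NOT 0 = 1
n3 = n2 NAND n1 = 1 NAND 0 = 1
n4 = c AND n3 = 1 AND 1 = 1
n5 = d NAND a = 0 NAND 1 = 1
n6 = b OR n5 = 0 OR 1 = 1
n7 = n6 NAND g = 1 NAND 0 = 1
n8 = n7 NAND n4 = 1 NAND 1 = 0
n9 = NOT n8 = NOT 0 = 1
So n9 = 1.

c=1 f=0 g=0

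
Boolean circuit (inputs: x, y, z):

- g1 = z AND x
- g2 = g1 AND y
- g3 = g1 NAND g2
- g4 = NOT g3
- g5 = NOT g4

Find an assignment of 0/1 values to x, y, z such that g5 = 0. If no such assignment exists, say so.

Check with x=1, y=1, z=1:
g1 = z AND x = 1 AND 1 = 1
g2 = g1 AND y = 1 AND 1 = 1
g3 = g1 NAND g2 = 1 NAND 1 = 0
g4 = NOT g3 = NOT 0 = 1
g5 = NOT g4 = NOT 1 = 0
So g5 = 0 as required.

x=1, y=1, z=1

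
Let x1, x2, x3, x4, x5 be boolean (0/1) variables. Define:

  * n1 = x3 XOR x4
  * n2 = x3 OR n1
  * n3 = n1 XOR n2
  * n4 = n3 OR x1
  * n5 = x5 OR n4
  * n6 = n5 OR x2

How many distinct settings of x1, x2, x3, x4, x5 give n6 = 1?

n6 = n5 OR x2 must be 1, so at least one of n5, x2 is 1.
Enumerating the 32 input combinations, 29 give n6 = 1 and 3 give n6 = 0.

29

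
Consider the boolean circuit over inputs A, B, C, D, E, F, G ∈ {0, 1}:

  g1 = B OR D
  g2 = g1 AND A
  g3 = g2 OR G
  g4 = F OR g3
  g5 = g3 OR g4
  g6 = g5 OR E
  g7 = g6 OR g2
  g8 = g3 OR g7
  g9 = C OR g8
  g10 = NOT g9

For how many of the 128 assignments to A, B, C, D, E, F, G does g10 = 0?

g10 = NOT g9 must be 0, so g9 = 1.
Enumerating the 128 input combinations, 123 give g10 = 0 and 5 give g10 = 1.

123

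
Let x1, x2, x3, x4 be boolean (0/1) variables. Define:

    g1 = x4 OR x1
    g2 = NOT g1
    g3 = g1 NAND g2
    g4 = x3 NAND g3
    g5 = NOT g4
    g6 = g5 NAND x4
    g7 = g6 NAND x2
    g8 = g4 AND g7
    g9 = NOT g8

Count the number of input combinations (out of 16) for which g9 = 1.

g9 = NOT g8 must be 1, so g8 = 0.
Enumerating the 16 input combinations, 12 give g9 = 1 and 4 give g9 = 0.

12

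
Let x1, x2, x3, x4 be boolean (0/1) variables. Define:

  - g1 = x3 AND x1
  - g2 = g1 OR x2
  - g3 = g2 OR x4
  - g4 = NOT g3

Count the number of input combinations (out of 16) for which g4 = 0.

g4 = NOT g3 must be 0, so g3 = 1.
g3 = g2 OR x4 must be 1, so at least one of g2, x4 is 1.
Enumerating the 16 input combinations, 13 give g4 = 0 and 3 give g4 = 1.

13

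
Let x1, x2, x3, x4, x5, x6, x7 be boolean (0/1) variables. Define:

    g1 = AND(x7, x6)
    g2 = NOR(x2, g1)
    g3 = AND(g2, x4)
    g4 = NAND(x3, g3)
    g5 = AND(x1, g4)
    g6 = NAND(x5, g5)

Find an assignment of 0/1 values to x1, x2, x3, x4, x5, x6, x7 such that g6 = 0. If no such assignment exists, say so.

x1=1 x2=0 x3=1 x4=0 x5=1 x6=0 x7=0

g6 = NAND(x5, g5) must be 0, so both x5 = 1 and g5 = 1.
Check with x1=1 x2=0 x3=1 x4=0 x5=1 x6=0 x7=0:
g1 = AND(x7, x6) = AND(0, 0) = 0
g2 = NOR(x2, g1) = NOR(0, 0) = 1
g3 = AND(g2, x4) = AND(1, 0) = 0
g4 = NAND(x3, g3) = NAND(1, 0) = 1
g5 = AND(x1, g4) = AND(1, 1) = 1
g6 = NAND(x5, g5) = NAND(1, 1) = 0
So g6 = 0 as required.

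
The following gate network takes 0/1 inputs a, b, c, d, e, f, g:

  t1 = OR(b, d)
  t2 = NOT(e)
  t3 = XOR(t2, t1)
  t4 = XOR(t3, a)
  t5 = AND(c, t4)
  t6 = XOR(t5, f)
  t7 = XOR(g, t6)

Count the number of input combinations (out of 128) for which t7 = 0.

t7 = XOR(g, t6) must be 0, so g and t6 are equal.
Enumerating the 128 input combinations, 64 give t7 = 0 and 64 give t7 = 1.

64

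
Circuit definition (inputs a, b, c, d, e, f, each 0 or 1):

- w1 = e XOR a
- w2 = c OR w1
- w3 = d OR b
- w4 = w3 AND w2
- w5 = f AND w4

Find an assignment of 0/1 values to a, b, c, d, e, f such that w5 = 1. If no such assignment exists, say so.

Check with a=1, b=1, c=1, d=0, e=0, f=1:
w1 = e XOR a = 0 XOR 1 = 1
w2 = c OR w1 = 1 OR 1 = 1
w3 = d OR b = 0 OR 1 = 1
w4 = w3 AND w2 = 1 AND 1 = 1
w5 = f AND w4 = 1 AND 1 = 1
So w5 = 1 as required.

a=1, b=1, c=1, d=0, e=0, f=1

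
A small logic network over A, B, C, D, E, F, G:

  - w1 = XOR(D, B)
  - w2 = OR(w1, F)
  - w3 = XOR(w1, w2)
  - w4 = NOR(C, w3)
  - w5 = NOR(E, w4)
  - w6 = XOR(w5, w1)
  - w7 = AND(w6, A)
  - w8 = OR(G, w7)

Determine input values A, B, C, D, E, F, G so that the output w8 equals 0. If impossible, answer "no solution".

w8 = OR(G, w7) must be 0, so both G = 0 and w7 = 0.
w7 = AND(w6, A) must be 0, so at least one of w6, A is 0.
Check with A=1, B=1, C=1, D=0, E=0, F=0, G=0:
w1 = XOR(D, B) = XOR(0, 1) = 1
w2 = OR(w1, F) = OR(1, 0) = 1
w3 = XOR(w1, w2) = XOR(1, 1) = 0
w4 = NOR(C, w3) = NOR(1, 0) = 0
w5 = NOR(E, w4) = NOR(0, 0) = 1
w6 = XOR(w5, w1) = XOR(1, 1) = 0
w7 = AND(w6, A) = AND(0, 1) = 0
w8 = OR(G, w7) = OR(0, 0) = 0
So w8 = 0 as required.

A=1, B=1, C=1, D=0, E=0, F=0, G=0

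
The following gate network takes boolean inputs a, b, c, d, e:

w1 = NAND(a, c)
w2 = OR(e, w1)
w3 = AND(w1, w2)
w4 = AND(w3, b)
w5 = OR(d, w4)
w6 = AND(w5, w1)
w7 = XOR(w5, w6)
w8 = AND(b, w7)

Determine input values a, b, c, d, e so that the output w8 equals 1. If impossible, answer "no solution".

a=1 b=1 c=1 d=1 e=0

w8 = AND(b, w7) must be 1, so both b = 1 and w7 = 1.
Check with a=1 b=1 c=1 d=1 e=0:
w1 = NAND(a, c) = NAND(1, 1) = 0
w2 = OR(e, w1) = OR(0, 0) = 0
w3 = AND(w1, w2) = AND(0, 0) = 0
w4 = AND(w3, b) = AND(0, 1) = 0
w5 = OR(d, w4) = OR(1, 0) = 1
w6 = AND(w5, w1) = AND(1, 0) = 0
w7 = XOR(w5, w6) = XOR(1, 0) = 1
w8 = AND(b, w7) = AND(1, 1) = 1
So w8 = 1 as required.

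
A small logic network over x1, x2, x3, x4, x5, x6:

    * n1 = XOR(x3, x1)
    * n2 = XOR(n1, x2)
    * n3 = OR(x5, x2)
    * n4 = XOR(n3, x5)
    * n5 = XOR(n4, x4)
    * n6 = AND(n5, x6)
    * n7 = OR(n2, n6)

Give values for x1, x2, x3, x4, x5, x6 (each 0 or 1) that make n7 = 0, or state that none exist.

x1=0 x2=1 x3=1 x4=1 x5=0 x6=1

n7 = OR(n2, n6) must be 0, so both n2 = 0 and n6 = 0.
n2 = XOR(n1, x2) must be 0, so n1 and x2 are equal.
n6 = AND(n5, x6) must be 0, so at least one of n5, x6 is 0.
Check with x1=0 x2=1 x3=1 x4=1 x5=0 x6=1:
n1 = XOR(x3, x1) = XOR(1, 0) = 1
n2 = XOR(n1, x2) = XOR(1, 1) = 0
n3 = OR(x5, x2) = OR(0, 1) = 1
n4 = XOR(n3, x5) = XOR(1, 0) = 1
n5 = XOR(n4, x4) = XOR(1, 1) = 0
n6 = AND(n5, x6) = AND(0, 1) = 0
n7 = OR(n2, n6) = OR(0, 0) = 0
So n7 = 0 as required.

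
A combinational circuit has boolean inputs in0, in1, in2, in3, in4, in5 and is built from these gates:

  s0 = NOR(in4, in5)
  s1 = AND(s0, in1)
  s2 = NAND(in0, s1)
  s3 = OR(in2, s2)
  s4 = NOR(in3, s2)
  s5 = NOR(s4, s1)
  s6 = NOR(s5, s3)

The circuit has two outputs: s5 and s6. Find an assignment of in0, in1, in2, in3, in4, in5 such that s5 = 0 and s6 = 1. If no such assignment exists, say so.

Check with in0=1 in1=1 in2=0 in3=0 in4=0 in5=0:
s0 = NOR(in4, in5) = NOR(0, 0) = 1
s1 = AND(s0, in1) = AND(1, 1) = 1
s2 = NAND(in0, s1) = NAND(1, 1) = 0
s3 = OR(in2, s2) = OR(0, 0) = 0
s4 = NOR(in3, s2) = NOR(0, 0) = 1
s5 = NOR(s4, s1) = NOR(1, 1) = 0
s6 = NOR(s5, s3) = NOR(0, 0) = 1
So s5 = 0 and s6 = 1.

in0=1 in1=1 in2=0 in3=0 in4=0 in5=0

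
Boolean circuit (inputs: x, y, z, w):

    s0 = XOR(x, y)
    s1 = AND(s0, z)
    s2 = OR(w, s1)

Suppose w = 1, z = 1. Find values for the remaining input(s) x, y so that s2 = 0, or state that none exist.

With w = 1, z = 1 fixed, none of the 4 settings of x, y give s2 = 0.
For example, with x=0, y=0:
s0 = XOR(x, y) = XOR(0, 0) = 0
s1 = AND(s0, z) = AND(0, 1) = 0
s2 = OR(w, s1) = OR(1, 0) = 1
giving s2 = 1 ≠ 0.

no solution exists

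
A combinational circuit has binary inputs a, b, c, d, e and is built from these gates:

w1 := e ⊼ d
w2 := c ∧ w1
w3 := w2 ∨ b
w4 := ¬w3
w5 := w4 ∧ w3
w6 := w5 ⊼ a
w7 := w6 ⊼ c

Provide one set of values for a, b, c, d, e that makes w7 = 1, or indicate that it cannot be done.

a=1, b=0, c=0, d=0, e=0

w7 = w6 ⊼ c must be 1, so at least one of w6, c is 0.
Check with a=1, b=0, c=0, d=0, e=0:
w1 = e ⊼ d = 0 ⊼ 0 = 1
w2 = c ∧ w1 = 0 ∧ 1 = 0
w3 = w2 ∨ b = 0 ∨ 0 = 0
w4 = ¬w3 = ¬0 = 1
w5 = w4 ∧ w3 = 1 ∧ 0 = 0
w6 = w5 ⊼ a = 0 ⊼ 1 = 1
w7 = w6 ⊼ c = 1 ⊼ 0 = 1
So w7 = 1 as required.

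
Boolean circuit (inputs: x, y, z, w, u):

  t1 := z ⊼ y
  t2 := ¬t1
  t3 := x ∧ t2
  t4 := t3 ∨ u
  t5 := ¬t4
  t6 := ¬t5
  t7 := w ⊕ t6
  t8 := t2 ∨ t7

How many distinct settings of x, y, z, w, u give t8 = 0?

12

t8 = t2 ∨ t7 must be 0, so both t2 = 0 and t7 = 0.
t2 = ¬t1 must be 0, so t1 = 1.
t7 = w ⊕ t6 must be 0, so w and t6 are equal.
Enumerating the 32 input combinations, 12 give t8 = 0 and 20 give t8 = 1.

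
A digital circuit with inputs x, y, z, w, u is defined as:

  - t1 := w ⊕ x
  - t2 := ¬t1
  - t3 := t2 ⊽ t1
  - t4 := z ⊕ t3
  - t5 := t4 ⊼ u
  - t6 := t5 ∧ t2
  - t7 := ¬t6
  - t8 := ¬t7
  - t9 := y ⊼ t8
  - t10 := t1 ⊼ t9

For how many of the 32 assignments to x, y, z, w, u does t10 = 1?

t10 = t1 ⊼ t9 must be 1, so at least one of t1, t9 is 0.
Enumerating the 32 input combinations, 16 give t10 = 1 and 16 give t10 = 0.

16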